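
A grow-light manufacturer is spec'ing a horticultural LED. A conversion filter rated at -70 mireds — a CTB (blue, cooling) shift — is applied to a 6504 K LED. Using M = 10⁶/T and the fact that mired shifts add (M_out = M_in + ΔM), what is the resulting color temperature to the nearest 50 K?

11950 K

M_in = 10⁶/6504 = 153.75 mireds.
M_out = 153.75 + (-70) = 83.75 mireds.
T_out = 10⁶/83.75 = 11940.1 K → 11950 K.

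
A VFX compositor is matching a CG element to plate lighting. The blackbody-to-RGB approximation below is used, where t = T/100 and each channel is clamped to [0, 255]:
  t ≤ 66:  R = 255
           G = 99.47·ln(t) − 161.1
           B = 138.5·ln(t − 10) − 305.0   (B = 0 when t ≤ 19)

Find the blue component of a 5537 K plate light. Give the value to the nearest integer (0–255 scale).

223

t = 5537/100 = 55.37; the t ≤ 66 branch applies.
B = 138.5·ln(55.37 − 10) − 305.0 = 138.5·ln 45.37 − 305.0 = 138.5·3.8149 − 305.0 = 223.357.
Rounded: 223.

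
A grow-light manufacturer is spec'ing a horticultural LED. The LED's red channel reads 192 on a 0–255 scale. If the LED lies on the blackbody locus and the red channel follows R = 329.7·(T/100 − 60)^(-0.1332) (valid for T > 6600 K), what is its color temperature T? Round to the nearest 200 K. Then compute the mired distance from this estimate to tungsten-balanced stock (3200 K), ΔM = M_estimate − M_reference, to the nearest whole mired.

(t − 60)^(-0.1332) = 192/329.7 = 0.58235.
t − 60 = 0.58235^(1/-0.1332) = 0.58235^(-7.508) = 57.929, so t = 117.929.
T = 100·t = 11793 K → 11800 K to the nearest 200 K.
M_estimate = 10⁶/11800 = 84.75; M_reference = 10⁶/3200 = 312.50.
ΔM = 84.75 − 312.50 = -227.75 → -228 mireds.

-228 mireds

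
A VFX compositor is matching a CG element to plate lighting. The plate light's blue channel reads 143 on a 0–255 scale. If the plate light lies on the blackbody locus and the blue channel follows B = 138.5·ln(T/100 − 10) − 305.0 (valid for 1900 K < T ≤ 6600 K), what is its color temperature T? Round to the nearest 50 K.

3550 K

ln(t − 10) = (143 + 305.0) / 138.5 = 3.2347.
t − 10 = e^3.2347 = 25.398, so t = 35.398.
T = 100·t = 3540 K → 3550 K to the nearest 50 K.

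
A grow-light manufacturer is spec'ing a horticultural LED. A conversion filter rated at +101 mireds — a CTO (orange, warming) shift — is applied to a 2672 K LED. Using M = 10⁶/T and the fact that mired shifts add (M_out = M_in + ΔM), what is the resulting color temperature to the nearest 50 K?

M_in = 10⁶/2672 = 374.25 mireds.
M_out = 374.25 + (+101) = 475.25 mireds.
T_out = 10⁶/475.25 = 2104.1 K → 2100 K.

2100 K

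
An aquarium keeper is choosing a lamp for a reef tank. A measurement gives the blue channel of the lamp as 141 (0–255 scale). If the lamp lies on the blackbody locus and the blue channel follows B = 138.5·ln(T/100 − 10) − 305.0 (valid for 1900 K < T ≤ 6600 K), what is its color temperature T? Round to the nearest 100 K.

3500 K

ln(t − 10) = (141 + 305.0) / 138.5 = 3.2202.
t − 10 = e^3.2202 = 25.034, so t = 35.034.
T = 100·t = 3503 K → 3500 K to the nearest 100 K.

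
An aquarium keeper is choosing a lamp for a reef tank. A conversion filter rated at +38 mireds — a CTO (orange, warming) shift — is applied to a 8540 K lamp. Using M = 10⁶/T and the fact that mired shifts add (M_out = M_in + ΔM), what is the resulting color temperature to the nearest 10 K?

6450 K

M_in = 10⁶/8540 = 117.10 mireds.
M_out = 117.10 + (+38) = 155.10 mireds.
T_out = 10⁶/155.10 = 6447.6 K → 6450 K.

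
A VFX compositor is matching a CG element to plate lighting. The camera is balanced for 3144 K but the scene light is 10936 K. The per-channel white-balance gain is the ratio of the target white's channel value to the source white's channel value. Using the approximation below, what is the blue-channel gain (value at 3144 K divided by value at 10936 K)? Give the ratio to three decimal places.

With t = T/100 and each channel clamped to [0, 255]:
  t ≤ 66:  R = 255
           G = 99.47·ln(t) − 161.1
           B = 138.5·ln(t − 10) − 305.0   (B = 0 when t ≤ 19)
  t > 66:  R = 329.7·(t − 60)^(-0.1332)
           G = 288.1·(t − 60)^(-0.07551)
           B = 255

At 10936 K (t = 109.36):
  B = 255 by definition for t > 66.
At 3144 K (t = 31.44):
  B = 138.5·ln(31.44 − 10) − 305.0 = 138.5·ln 21.44 − 305.0 = 138.5·3.0653 − 305.0 = 119.538.
Gain = 119.538 / 255.000 = 0.4688 → 0.469.

0.469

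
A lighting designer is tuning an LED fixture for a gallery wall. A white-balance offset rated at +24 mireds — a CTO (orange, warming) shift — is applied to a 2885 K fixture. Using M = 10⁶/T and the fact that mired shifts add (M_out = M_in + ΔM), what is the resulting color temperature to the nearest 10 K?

M_in = 10⁶/2885 = 346.62 mireds.
M_out = 346.62 + (+24) = 370.62 mireds.
T_out = 10⁶/370.62 = 2698.2 K → 2700 K.

2700 K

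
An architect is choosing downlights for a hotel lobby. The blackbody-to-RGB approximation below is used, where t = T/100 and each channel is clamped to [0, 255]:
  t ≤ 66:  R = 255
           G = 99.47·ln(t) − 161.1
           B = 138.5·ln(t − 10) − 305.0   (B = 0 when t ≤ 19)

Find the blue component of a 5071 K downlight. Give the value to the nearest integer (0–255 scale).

t = 5071/100 = 50.71; the t ≤ 66 branch applies.
B = 138.5·ln(50.71 − 10) − 305.0 = 138.5·ln 40.71 − 305.0 = 138.5·3.7065 − 305.0 = 208.347.
Rounded: 208.

208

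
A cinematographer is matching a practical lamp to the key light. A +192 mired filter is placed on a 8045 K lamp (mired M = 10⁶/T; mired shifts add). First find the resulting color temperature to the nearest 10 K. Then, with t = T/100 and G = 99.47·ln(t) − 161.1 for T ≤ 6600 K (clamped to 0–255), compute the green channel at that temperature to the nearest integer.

182

M_in = 10⁶/8045 = 124.30; M_out = 124.30 + (+192) = 316.30.
T_out = 10⁶/316.30 = 3161.5 K → 3160 K; t = 31.6.
G = 99.47·ln 31.6 − 161.1 = 99.47·3.4532 − 161.1 = 182.386.
Rounded: 182.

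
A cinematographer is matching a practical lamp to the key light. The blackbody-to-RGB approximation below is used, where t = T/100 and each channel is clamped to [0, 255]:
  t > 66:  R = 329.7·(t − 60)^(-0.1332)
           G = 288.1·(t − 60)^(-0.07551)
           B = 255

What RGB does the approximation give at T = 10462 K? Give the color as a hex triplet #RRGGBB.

t = 10462/100 = 104.62; the t > 66 branch applies.
R = 329.7·(104.62 − 60)^(-0.1332) = 329.7·44.62^(-0.1332) = 329.7·0.60295 = 198.793.
G = 288.1·(104.62 − 60)^(-0.07551) = 288.1·44.62^(-0.07551) = 288.1·0.75066 = 216.266.
B = 255 by definition for t > 66.
Rounded: (199, 216, 255).
In hex: #C7D8FF.

#C7D8FF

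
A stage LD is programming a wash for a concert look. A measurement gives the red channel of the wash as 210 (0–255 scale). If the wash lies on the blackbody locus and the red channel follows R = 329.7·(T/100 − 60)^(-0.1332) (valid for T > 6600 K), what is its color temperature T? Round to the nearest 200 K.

(t − 60)^(-0.1332) = 210/329.7 = 0.63694.
t − 60 = 0.63694^(1/-0.1332) = 0.63694^(-7.508) = 29.561, so t = 89.561.
T = 100·t = 8956 K → 9000 K to the nearest 200 K.

9000 K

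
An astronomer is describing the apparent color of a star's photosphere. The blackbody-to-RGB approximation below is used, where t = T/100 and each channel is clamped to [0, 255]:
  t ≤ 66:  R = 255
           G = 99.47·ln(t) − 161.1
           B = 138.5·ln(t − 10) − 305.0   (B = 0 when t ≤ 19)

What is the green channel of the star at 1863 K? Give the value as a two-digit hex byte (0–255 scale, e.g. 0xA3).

t = 1863/100 = 18.63; the t ≤ 66 branch applies.
G = 99.47·ln 18.63 − 161.1 = 99.47·2.9248 − 161.1 = 129.827.
Rounded: 130; in hex, 0x82.

0x82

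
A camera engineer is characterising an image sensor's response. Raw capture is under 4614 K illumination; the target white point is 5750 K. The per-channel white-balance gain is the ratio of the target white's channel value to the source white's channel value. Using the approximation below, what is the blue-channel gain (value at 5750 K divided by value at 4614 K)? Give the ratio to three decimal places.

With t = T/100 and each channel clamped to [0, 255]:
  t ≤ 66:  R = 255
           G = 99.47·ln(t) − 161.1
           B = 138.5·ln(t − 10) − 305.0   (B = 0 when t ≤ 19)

At 4614 K (t = 46.14):
  B = 138.5·ln(46.14 − 10) − 305.0 = 138.5·ln 36.14 − 305.0 = 138.5·3.5874 − 305.0 = 191.855.
At 5750 K (t = 57.5):
  B = 138.5·ln(57.5 − 10) − 305.0 = 138.5·ln 47.5 − 305.0 = 138.5·3.8607 − 305.0 = 229.711.
Gain = 229.711 / 191.855 = 1.1973 → 1.197.

1.197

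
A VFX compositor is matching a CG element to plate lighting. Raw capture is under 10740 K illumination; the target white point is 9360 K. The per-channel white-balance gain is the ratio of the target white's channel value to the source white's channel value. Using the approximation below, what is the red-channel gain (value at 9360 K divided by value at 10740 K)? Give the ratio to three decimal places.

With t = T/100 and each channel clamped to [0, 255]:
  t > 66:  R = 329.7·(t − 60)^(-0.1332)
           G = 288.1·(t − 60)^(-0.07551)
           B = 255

At 10740 K (t = 107.4):
  R = 329.7·(107.4 − 60)^(-0.1332) = 329.7·47.4^(-0.1332) = 329.7·0.59812 = 197.199.
At 9360 K (t = 93.6):
  R = 329.7·(93.6 − 60)^(-0.1332) = 329.7·33.6^(-0.1332) = 329.7·0.62617 = 206.448.
Gain = 206.448 / 197.199 = 1.0469 → 1.047.

1.047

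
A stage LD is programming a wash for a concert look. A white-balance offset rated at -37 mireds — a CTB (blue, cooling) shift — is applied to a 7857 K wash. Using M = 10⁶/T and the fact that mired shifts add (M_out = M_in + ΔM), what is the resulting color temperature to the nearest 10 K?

11080 K

M_in = 10⁶/7857 = 127.28 mireds.
M_out = 127.28 + (-37) = 90.28 mireds.
T_out = 10⁶/90.28 = 11077.3 K → 11080 K.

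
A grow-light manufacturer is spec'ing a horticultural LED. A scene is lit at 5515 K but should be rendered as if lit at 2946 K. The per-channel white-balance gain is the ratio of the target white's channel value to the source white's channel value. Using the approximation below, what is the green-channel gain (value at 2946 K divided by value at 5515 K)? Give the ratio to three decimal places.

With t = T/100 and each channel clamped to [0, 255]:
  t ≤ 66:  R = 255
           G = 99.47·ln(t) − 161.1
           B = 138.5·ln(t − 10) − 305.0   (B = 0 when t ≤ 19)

0.738

At 5515 K (t = 55.15):
  G = 99.47·ln 55.15 − 161.1 = 99.47·4.0101 − 161.1 = 237.780.
At 2946 K (t = 29.46):
  G = 99.47·ln 29.46 − 161.1 = 99.47·3.3830 − 161.1 = 175.410.
Gain = 175.410 / 237.780 = 0.7377 → 0.738.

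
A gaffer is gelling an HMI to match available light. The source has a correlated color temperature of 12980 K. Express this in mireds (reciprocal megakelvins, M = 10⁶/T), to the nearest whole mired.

M = 10⁶ / 12980 = 77.042 → 77 mireds.

77 mireds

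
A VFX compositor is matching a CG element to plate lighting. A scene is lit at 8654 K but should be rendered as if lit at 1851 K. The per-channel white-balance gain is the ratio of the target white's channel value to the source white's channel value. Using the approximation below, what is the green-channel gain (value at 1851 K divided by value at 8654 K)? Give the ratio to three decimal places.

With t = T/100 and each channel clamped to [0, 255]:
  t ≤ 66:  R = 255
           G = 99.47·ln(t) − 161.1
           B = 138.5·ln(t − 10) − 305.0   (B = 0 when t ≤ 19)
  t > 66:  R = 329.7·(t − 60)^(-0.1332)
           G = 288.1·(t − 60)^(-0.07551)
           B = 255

At 8654 K (t = 86.54):
  G = 288.1·(86.54 − 60)^(-0.07551) = 288.1·26.54^(-0.07551) = 288.1·0.78069 = 224.918.
At 1851 K (t = 18.51):
  G = 99.47·ln 18.51 − 161.1 = 99.47·2.9183 − 161.1 = 129.184.
Gain = 129.184 / 224.918 = 0.5744 → 0.574.

0.574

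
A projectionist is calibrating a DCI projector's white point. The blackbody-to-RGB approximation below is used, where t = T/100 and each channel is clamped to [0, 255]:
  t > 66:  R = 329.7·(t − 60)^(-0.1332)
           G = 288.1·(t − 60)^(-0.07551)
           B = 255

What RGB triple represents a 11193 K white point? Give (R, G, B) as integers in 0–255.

t = 11193/100 = 111.93; the t > 66 branch applies.
R = 329.7·(111.93 − 60)^(-0.1332) = 329.7·51.93^(-0.1332) = 329.7·0.59089 = 194.816.
G = 288.1·(111.93 − 60)^(-0.07551) = 288.1·51.93^(-0.07551) = 288.1·0.74211 = 213.802.
B = 255 by definition for t > 66.
Rounded: (195, 214, 255).

(195, 214, 255)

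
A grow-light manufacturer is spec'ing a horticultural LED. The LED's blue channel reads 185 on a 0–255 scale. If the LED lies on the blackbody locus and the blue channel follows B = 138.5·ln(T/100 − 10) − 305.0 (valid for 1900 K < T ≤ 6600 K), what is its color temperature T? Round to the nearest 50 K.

ln(t − 10) = (185 + 305.0) / 138.5 = 3.5379.
t − 10 = e^3.5379 = 34.395, so t = 44.395.
T = 100·t = 4439 K → 4450 K to the nearest 50 K.

4450 K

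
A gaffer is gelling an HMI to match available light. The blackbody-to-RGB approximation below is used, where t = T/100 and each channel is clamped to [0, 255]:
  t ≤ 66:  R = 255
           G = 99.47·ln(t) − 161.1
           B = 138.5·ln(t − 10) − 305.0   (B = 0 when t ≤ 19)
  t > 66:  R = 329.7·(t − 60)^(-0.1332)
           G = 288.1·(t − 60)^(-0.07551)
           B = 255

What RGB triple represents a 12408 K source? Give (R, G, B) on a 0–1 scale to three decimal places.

(0.743, 0.825, 1.000)

t = 12408/100 = 124.08; the t > 66 branch applies.
R = 329.7·(124.08 − 60)^(-0.1332) = 329.7·64.08^(-0.1332) = 329.7·0.57457 = 189.436.
G = 288.1·(124.08 − 60)^(-0.07551) = 288.1·64.08^(-0.07551) = 288.1·0.73042 = 210.435.
B = 255 by definition for t > 66.
Dividing each by 255: (0.7429, 0.8252, 1.0000) → (0.743, 0.825, 1.000).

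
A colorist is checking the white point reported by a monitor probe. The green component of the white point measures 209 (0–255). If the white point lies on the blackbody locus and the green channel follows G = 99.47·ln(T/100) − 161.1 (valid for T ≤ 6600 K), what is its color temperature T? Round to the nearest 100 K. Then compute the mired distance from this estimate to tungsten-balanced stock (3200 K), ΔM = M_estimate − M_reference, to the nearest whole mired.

ln t = (209 + 161.1) / 99.47 = 3.7207.
t = e^3.7207 = 41.294.
T = 100·t = 4129 K → 4100 K to the nearest 100 K.
M_estimate = 10⁶/4100 = 243.90; M_reference = 10⁶/3200 = 312.50.
ΔM = 243.90 − 312.50 = -68.60 → -69 mireds.

-69 mireds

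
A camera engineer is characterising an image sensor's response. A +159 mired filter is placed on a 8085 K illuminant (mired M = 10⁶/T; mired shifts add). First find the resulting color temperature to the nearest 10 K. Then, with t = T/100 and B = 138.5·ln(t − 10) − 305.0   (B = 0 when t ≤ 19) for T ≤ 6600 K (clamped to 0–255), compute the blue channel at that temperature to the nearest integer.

143

M_in = 10⁶/8085 = 123.69; M_out = 123.69 + (+159) = 282.69.
T_out = 10⁶/282.69 = 3537.5 K → 3540 K; t = 35.4.
B = 138.5·ln(35.4 − 10) − 305.0 = 138.5·ln 25.4 − 305.0 = 138.5·3.2347 − 305.0 = 143.013.
Rounded: 143.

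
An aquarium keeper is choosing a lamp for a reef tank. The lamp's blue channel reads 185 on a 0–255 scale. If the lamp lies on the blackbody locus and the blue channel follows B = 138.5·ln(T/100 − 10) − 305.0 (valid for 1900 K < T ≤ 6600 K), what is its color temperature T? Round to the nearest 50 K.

4450 K

ln(t − 10) = (185 + 305.0) / 138.5 = 3.5379.
t − 10 = e^3.5379 = 34.395, so t = 44.395.
T = 100·t = 4439 K → 4450 K to the nearest 50 K.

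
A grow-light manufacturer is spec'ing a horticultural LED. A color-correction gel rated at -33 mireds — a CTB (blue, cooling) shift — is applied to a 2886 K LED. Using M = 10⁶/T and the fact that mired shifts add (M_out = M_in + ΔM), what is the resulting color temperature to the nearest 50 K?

M_in = 10⁶/2886 = 346.50 mireds.
M_out = 346.50 + (-33) = 313.50 mireds.
T_out = 10⁶/313.50 = 3189.8 K → 3200 K.

3200 K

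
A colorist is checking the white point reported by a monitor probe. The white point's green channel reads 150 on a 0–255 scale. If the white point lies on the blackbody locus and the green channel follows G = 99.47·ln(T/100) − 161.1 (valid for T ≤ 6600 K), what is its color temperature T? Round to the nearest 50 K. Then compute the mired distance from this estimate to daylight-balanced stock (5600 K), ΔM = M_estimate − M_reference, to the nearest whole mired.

ln t = (150 + 161.1) / 99.47 = 3.1276.
t = e^3.1276 = 22.819.
T = 100·t = 2282 K → 2300 K to the nearest 50 K.
M_estimate = 10⁶/2300 = 434.78; M_reference = 10⁶/5600 = 178.57.
ΔM = 434.78 − 178.57 = 256.21 → +256 mireds.

+256 mireds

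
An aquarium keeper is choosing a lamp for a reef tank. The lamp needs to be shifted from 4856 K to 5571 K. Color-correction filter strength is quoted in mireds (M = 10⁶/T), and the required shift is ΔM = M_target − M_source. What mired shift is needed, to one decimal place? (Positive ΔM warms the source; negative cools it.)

M_source = 10⁶/4856 = 205.931; M_target = 10⁶/5571 = 179.501.
ΔM = 179.501 − 205.931 = -26.430 → -26.4 mireds, a cooling shift.

-26.4 mireds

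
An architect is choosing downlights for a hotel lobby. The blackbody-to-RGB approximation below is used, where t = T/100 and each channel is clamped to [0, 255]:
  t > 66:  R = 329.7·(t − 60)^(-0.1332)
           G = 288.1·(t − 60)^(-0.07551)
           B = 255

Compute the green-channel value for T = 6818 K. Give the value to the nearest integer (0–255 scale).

t = 6818/100 = 68.18; the t > 66 branch applies.
G = 288.1·(68.18 − 60)^(-0.07551) = 288.1·8.18^(-0.07551) = 288.1·0.85325 = 245.822.
Rounded: 246.

246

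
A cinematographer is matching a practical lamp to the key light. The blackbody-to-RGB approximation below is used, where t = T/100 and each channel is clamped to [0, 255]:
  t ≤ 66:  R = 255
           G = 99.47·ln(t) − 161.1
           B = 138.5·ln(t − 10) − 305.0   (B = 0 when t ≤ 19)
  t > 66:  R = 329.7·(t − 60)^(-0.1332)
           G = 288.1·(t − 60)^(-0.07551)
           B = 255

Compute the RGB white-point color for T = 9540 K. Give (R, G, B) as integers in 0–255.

t = 9540/100 = 95.4; the t > 66 branch applies.
R = 329.7·(95.4 − 60)^(-0.1332) = 329.7·35.4^(-0.1332) = 329.7·0.62183 = 205.018.
G = 288.1·(95.4 − 60)^(-0.07551) = 288.1·35.4^(-0.07551) = 288.1·0.76390 = 220.079.
B = 255 by definition for t > 66.
Rounded: (205, 220, 255).

(205, 220, 255)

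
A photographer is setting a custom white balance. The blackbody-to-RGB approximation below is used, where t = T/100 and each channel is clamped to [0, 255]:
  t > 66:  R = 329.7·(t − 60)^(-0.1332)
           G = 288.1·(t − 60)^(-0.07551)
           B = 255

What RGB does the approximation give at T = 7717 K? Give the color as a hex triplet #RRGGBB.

#E2E8FF

t = 7717/100 = 77.17; the t > 66 branch applies.
R = 329.7·(77.17 − 60)^(-0.1332) = 329.7·17.17^(-0.1332) = 329.7·0.68474 = 225.760.
G = 288.1·(77.17 − 60)^(-0.07551) = 288.1·17.17^(-0.07551) = 288.1·0.80679 = 232.437.
B = 255 by definition for t > 66.
Rounded: (226, 232, 255).
In hex: #E2E8FF.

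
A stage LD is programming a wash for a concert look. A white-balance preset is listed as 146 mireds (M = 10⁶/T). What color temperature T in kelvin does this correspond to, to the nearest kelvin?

T = 10⁶ / 146 = 6849.32 K → 6849 K.

6849 K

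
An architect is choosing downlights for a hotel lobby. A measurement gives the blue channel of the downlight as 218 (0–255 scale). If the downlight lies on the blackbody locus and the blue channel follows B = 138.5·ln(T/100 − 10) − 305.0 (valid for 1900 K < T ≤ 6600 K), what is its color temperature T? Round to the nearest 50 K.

5350 K

ln(t − 10) = (218 + 305.0) / 138.5 = 3.7762.
t − 10 = e^3.7762 = 43.649, so t = 53.649.
T = 100·t = 5365 K → 5350 K to the nearest 50 K.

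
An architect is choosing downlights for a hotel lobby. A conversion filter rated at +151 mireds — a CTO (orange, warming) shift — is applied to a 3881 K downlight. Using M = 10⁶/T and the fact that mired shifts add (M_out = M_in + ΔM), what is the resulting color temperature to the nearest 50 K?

M_in = 10⁶/3881 = 257.67 mireds.
M_out = 257.67 + (+151) = 408.67 mireds.
T_out = 10⁶/408.67 = 2447.0 K → 2450 K.

2450 K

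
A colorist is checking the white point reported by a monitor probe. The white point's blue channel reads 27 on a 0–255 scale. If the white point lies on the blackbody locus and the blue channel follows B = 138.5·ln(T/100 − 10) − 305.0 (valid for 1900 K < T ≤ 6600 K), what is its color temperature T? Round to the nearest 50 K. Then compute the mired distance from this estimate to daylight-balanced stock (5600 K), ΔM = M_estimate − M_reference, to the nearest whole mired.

+298 mireds

ln(t − 10) = (27 + 305.0) / 138.5 = 2.3971.
t − 10 = e^2.3971 = 10.991, so t = 20.991.
T = 100·t = 2099 K → 2100 K to the nearest 50 K.
M_estimate = 10⁶/2100 = 476.19; M_reference = 10⁶/5600 = 178.57.
ΔM = 476.19 − 178.57 = 297.62 → +298 mireds.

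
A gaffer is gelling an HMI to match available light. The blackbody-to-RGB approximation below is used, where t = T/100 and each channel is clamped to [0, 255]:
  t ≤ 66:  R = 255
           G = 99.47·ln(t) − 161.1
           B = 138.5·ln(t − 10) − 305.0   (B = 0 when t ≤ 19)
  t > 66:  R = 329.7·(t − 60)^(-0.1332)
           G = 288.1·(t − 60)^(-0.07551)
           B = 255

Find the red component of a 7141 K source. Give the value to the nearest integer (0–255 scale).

t = 7141/100 = 71.41; the t > 66 branch applies.
R = 329.7·(71.41 − 60)^(-0.1332) = 329.7·11.41^(-0.1332) = 329.7·0.72305 = 238.390.
Rounded: 238.

238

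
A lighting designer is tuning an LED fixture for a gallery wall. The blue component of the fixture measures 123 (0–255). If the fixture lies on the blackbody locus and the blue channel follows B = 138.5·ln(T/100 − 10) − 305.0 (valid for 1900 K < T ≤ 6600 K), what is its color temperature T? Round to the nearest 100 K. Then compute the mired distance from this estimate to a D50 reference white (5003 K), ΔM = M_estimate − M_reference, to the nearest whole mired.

+113 mireds

ln(t − 10) = (123 + 305.0) / 138.5 = 3.0903.
t − 10 = e^3.0903 = 21.983, so t = 31.983.
T = 100·t = 3198 K → 3200 K to the nearest 100 K.
M_estimate = 10⁶/3200 = 312.50; M_reference = 10⁶/5003 = 199.88.
ΔM = 312.50 − 199.88 = 112.62 → +113 mireds.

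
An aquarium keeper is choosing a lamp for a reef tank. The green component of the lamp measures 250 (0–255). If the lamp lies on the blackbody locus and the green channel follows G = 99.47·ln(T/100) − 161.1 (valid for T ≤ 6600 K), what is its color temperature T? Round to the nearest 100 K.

ln t = (250 + 161.1) / 99.47 = 4.1329.
t = e^4.1329 = 62.359.
T = 100·t = 6236 K → 6200 K to the nearest 100 K.

6200 K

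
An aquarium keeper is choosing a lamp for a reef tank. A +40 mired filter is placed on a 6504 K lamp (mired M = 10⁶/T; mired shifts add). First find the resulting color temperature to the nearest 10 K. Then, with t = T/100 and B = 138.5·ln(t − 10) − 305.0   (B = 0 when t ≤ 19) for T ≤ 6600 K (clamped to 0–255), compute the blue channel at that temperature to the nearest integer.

M_in = 10⁶/6504 = 153.75; M_out = 153.75 + (+40) = 193.75.
T_out = 10⁶/193.75 = 5161.2 K → 5160 K; t = 51.6.
B = 138.5·ln(51.6 − 10) − 305.0 = 138.5·ln 41.6 − 305.0 = 138.5·3.7281 − 305.0 = 211.342.
Rounded: 211.

211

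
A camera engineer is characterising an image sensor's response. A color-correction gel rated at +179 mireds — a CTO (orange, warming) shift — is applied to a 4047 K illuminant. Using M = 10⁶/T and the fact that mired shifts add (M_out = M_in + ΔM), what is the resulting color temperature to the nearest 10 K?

M_in = 10⁶/4047 = 247.10 mireds.
M_out = 247.10 + (+179) = 426.10 mireds.
T_out = 10⁶/426.10 = 2346.9 K → 2350 K.

2350 K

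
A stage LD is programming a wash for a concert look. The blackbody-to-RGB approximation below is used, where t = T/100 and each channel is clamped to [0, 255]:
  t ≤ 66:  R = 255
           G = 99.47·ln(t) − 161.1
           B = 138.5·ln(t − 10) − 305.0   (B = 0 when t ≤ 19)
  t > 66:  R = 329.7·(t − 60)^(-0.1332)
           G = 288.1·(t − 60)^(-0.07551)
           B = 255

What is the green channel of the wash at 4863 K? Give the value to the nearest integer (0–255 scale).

t = 4863/100 = 48.63; the t ≤ 66 branch applies.
G = 99.47·ln 48.63 − 161.1 = 99.47·3.8842 − 161.1 = 225.265.
Rounded: 225.

225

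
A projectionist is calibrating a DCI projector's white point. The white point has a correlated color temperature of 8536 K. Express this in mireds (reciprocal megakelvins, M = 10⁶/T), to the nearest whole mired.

M = 10⁶ / 8536 = 117.151 → 117 mireds.

117 mireds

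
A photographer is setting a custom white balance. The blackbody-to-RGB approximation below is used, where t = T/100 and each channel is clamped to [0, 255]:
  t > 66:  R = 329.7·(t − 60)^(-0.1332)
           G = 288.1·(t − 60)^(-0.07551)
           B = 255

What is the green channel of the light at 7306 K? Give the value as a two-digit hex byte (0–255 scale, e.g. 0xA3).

0xED

t = 7306/100 = 73.06; the t > 66 branch applies.
G = 288.1·(73.06 − 60)^(-0.07551) = 288.1·13.06^(-0.07551) = 288.1·0.82364 = 237.289.
Rounded: 237; in hex, 0xED.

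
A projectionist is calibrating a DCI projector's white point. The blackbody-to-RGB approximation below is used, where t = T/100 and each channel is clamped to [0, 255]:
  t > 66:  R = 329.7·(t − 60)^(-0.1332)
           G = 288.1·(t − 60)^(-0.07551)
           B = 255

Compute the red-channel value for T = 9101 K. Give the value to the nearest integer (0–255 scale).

t = 9101/100 = 91.01; the t > 66 branch applies.
R = 329.7·(91.01 − 60)^(-0.1332) = 329.7·31.01^(-0.1332) = 329.7·0.63290 = 208.666.
Rounded: 209.

209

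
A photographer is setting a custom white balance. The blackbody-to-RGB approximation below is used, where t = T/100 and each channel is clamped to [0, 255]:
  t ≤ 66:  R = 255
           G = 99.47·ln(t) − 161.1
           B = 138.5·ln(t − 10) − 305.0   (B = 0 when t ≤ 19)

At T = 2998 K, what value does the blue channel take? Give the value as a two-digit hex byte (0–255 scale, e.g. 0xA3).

t = 2998/100 = 29.98; the t ≤ 66 branch applies.
B = 138.5·ln(29.98 − 10) − 305.0 = 138.5·ln 19.98 − 305.0 = 138.5·2.9947 − 305.0 = 109.770.
Rounded: 110; in hex, 0x6E.

0x6E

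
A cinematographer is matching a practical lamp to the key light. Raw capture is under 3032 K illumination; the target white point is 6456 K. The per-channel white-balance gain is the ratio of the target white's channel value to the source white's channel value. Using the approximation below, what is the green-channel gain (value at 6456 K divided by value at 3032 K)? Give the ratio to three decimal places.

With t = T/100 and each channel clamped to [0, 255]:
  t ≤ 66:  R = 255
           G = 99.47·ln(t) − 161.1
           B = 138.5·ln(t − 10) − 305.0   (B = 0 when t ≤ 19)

1.422

At 3032 K (t = 30.32):
  G = 99.47·ln 30.32 − 161.1 = 99.47·3.4118 − 161.1 = 178.272.
At 6456 K (t = 64.56):
  G = 99.47·ln 64.56 − 161.1 = 99.47·4.1676 − 161.1 = 253.451.
Gain = 253.451 / 178.272 = 1.4217 → 1.422.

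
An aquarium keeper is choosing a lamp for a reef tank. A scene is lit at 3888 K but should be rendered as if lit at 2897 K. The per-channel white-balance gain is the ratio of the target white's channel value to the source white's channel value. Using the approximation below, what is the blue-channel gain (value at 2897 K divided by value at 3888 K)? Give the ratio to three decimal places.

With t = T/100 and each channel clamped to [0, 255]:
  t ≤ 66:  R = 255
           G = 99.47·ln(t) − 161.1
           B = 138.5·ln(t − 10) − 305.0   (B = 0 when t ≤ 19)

0.638

At 3888 K (t = 38.88):
  B = 138.5·ln(38.88 − 10) − 305.0 = 138.5·ln 28.88 − 305.0 = 138.5·3.3631 − 305.0 = 160.796.
At 2897 K (t = 28.97):
  B = 138.5·ln(28.97 − 10) − 305.0 = 138.5·ln 18.97 − 305.0 = 138.5·2.9429 − 305.0 = 102.586.
Gain = 102.586 / 160.796 = 0.6380 → 0.638.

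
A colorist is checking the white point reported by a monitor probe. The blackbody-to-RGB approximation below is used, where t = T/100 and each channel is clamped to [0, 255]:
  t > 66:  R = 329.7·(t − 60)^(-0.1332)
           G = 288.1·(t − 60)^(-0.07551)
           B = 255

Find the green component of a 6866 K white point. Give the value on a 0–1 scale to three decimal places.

t = 6866/100 = 68.66; the t > 66 branch applies.
G = 288.1·(68.66 − 60)^(-0.07551) = 288.1·8.66^(-0.07551) = 288.1·0.84959 = 244.766.
On a 0–1 scale: 244.766/255 = 0.9599 → 0.960.

0.960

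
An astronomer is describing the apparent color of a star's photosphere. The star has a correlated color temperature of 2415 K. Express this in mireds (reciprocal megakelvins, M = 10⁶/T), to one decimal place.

M = 10⁶ / 2415 = 414.079 → 414.1 mireds.

414.1 mireds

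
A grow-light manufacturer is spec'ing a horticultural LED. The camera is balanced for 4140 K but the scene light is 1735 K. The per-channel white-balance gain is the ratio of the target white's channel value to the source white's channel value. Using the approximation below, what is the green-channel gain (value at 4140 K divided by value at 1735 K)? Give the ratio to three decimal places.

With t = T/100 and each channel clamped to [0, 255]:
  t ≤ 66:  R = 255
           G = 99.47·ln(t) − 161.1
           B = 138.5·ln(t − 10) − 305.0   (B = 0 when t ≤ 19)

At 1735 K (t = 17.35):
  G = 99.47·ln 17.35 − 161.1 = 99.47·2.8536 − 161.1 = 122.747.
At 4140 K (t = 41.4):
  G = 99.47·ln 41.4 − 161.1 = 99.47·3.7233 − 161.1 = 209.255.
Gain = 209.255 / 122.747 = 1.7048 → 1.705.

1.705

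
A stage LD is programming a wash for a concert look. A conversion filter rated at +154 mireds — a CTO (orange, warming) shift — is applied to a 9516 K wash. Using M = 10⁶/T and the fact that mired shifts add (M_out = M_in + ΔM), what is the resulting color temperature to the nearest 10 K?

3860 K

M_in = 10⁶/9516 = 105.09 mireds.
M_out = 105.09 + (+154) = 259.09 mireds.
T_out = 10⁶/259.09 = 3859.7 K → 3860 K.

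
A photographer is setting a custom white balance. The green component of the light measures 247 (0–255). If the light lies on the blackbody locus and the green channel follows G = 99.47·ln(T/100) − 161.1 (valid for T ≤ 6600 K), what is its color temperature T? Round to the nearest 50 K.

6050 K

ln t = (247 + 161.1) / 99.47 = 4.1027.
t = e^4.1027 = 60.506.
T = 100·t = 6051 K → 6050 K to the nearest 50 K.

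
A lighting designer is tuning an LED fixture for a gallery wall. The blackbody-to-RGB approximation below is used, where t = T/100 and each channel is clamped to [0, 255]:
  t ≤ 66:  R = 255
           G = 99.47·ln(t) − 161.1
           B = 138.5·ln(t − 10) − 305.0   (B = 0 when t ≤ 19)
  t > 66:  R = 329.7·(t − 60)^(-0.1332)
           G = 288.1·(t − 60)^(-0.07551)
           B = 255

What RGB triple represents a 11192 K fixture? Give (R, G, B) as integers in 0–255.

(195, 214, 255)

t = 11192/100 = 111.92; the t > 66 branch applies.
R = 329.7·(111.92 − 60)^(-0.1332) = 329.7·51.92^(-0.1332) = 329.7·0.59090 = 194.821.
G = 288.1·(111.92 − 60)^(-0.07551) = 288.1·51.92^(-0.07551) = 288.1·0.74212 = 213.805.
B = 255 by definition for t > 66.
Rounded: (195, 214, 255).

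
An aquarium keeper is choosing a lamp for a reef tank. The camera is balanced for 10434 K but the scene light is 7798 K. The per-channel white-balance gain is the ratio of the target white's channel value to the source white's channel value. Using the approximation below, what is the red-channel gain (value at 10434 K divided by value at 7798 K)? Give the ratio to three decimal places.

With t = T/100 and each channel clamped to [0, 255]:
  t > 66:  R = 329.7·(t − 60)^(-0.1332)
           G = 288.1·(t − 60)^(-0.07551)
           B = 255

At 7798 K (t = 77.98):
  R = 329.7·(77.98 − 60)^(-0.1332) = 329.7·17.98^(-0.1332) = 329.7·0.68055 = 224.378.
At 10434 K (t = 104.34):
  R = 329.7·(104.34 − 60)^(-0.1332) = 329.7·44.34^(-0.1332) = 329.7·0.60346 = 198.960.
Gain = 198.960 / 224.378 = 0.8867 → 0.887.

0.887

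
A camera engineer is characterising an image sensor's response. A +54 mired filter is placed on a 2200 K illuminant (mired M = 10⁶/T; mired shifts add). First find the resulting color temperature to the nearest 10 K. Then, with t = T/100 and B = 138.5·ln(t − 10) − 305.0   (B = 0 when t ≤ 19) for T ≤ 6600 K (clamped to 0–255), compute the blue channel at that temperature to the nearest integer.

M_in = 10⁶/2200 = 454.55; M_out = 454.55 + (+54) = 508.55.
T_out = 10⁶/508.55 = 1966.4 K → 1970 K; t = 19.7.
B = 138.5·ln(19.7 − 10) − 305.0 = 138.5·ln 9.7 − 305.0 = 138.5·2.2721 − 305.0 = 9.689.
Rounded: 10.

10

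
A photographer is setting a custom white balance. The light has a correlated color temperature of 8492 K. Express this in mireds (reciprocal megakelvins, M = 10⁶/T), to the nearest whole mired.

M = 10⁶ / 8492 = 117.758 → 118 mireds.

118 mireds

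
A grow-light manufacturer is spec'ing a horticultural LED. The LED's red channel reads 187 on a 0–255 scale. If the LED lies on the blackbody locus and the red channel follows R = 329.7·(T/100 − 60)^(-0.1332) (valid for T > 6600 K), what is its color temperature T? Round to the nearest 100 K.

13100 K

(t − 60)^(-0.1332) = 187/329.7 = 0.56718.
t − 60 = 0.56718^(1/-0.1332) = 0.56718^(-7.508) = 70.620, so t = 130.620.
T = 100·t = 13062 K → 13100 K to the nearest 100 K.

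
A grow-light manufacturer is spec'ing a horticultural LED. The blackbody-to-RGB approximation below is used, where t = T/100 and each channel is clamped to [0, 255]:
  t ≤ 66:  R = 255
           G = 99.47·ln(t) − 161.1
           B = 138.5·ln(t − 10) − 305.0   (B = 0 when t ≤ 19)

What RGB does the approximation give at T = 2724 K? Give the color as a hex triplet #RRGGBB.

t = 2724/100 = 27.24; the t ≤ 66 branch applies.
R = 255 by definition for t ≤ 66.
G = 99.47·ln 27.24 − 161.1 = 99.47·3.3047 − 161.1 = 167.617.
B = 138.5·ln(27.24 − 10) − 305.0 = 138.5·ln 17.24 − 305.0 = 138.5·2.8472 − 305.0 = 89.342.
Rounded: (255, 168, 89).
In hex: #FFA859.

#FFA859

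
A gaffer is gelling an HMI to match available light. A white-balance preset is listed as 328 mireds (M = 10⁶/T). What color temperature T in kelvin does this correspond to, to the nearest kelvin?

3049 K

T = 10⁶ / 328 = 3048.78 K → 3049 K.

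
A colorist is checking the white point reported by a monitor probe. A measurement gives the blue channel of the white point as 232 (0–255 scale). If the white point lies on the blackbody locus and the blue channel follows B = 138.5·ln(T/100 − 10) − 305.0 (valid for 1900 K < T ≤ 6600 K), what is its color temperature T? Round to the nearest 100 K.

ln(t − 10) = (232 + 305.0) / 138.5 = 3.8773.
t − 10 = e^3.8773 = 48.292, so t = 58.292.
T = 100·t = 5829 K → 5800 K to the nearest 100 K.

5800 K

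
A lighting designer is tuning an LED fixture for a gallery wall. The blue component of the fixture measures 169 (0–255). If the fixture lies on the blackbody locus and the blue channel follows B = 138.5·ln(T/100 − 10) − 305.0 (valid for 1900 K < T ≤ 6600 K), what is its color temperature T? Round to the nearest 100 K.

4100 K

ln(t − 10) = (169 + 305.0) / 138.5 = 3.4224.
t − 10 = e^3.4224 = 30.642, so t = 40.642.
T = 100·t = 4064 K → 4100 K to the nearest 100 K.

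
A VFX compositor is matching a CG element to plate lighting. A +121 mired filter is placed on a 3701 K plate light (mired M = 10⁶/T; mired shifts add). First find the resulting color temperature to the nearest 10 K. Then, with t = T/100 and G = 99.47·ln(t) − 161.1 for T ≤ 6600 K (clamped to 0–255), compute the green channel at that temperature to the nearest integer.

161

M_in = 10⁶/3701 = 270.20; M_out = 270.20 + (+121) = 391.20.
T_out = 10⁶/391.20 = 2556.3 K → 2560 K; t = 25.6.
G = 99.47·ln 25.6 − 161.1 = 99.47·3.2426 − 161.1 = 161.441.
Rounded: 161.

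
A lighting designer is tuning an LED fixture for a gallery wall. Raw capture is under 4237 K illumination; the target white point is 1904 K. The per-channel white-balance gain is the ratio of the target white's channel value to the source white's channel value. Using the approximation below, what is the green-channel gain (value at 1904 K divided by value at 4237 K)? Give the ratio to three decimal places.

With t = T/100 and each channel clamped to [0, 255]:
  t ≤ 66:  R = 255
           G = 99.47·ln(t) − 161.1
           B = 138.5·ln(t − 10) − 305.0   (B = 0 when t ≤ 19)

0.624

At 4237 K (t = 42.37):
  G = 99.47·ln 42.37 − 161.1 = 99.47·3.7464 − 161.1 = 211.558.
At 1904 K (t = 19.04):
  G = 99.47·ln 19.04 − 161.1 = 99.47·2.9465 − 161.1 = 131.993.
Gain = 131.993 / 211.558 = 0.6239 → 0.624.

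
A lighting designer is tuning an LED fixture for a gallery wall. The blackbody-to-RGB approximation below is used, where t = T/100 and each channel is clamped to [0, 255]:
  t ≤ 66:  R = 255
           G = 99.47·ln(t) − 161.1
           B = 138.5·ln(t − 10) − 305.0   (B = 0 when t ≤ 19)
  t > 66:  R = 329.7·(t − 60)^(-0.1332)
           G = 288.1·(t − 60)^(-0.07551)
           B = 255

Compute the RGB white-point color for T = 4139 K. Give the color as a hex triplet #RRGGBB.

t = 4139/100 = 41.39; the t ≤ 66 branch applies.
R = 255 by definition for t ≤ 66.
G = 99.47·ln 41.39 − 161.1 = 99.47·3.7230 − 161.1 = 209.231.
B = 138.5·ln(41.39 − 10) − 305.0 = 138.5·ln 31.39 − 305.0 = 138.5·3.4465 − 305.0 = 172.339.
Rounded: (255, 209, 172).
In hex: #FFD1AC.

#FFD1AC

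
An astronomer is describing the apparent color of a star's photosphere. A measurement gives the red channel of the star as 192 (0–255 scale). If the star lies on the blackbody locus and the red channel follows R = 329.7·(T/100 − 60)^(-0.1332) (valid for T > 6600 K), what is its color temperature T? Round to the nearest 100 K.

(t − 60)^(-0.1332) = 192/329.7 = 0.58235.
t − 60 = 0.58235^(1/-0.1332) = 0.58235^(-7.508) = 57.929, so t = 117.929.
T = 100·t = 11793 K → 11800 K to the nearest 100 K.

11800 K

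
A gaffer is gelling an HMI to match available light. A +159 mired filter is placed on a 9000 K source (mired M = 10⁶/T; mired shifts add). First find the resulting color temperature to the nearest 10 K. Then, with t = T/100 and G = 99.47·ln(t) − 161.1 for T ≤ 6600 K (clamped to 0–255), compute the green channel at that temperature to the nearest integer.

198

M_in = 10⁶/9000 = 111.11; M_out = 111.11 + (+159) = 270.11.
T_out = 10⁶/270.11 = 3702.2 K → 3700 K; t = 37.
G = 99.47·ln 37 − 161.1 = 99.47·3.6109 − 161.1 = 198.078.
Rounded: 198.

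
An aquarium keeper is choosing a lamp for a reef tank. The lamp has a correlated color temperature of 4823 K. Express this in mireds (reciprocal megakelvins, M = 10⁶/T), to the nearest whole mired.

207 mireds

M = 10⁶ / 4823 = 207.340 → 207 mireds.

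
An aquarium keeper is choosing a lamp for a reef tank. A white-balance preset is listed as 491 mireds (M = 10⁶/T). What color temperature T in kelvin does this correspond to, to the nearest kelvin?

2037 K

T = 10⁶ / 491 = 2036.66 K → 2037 K.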